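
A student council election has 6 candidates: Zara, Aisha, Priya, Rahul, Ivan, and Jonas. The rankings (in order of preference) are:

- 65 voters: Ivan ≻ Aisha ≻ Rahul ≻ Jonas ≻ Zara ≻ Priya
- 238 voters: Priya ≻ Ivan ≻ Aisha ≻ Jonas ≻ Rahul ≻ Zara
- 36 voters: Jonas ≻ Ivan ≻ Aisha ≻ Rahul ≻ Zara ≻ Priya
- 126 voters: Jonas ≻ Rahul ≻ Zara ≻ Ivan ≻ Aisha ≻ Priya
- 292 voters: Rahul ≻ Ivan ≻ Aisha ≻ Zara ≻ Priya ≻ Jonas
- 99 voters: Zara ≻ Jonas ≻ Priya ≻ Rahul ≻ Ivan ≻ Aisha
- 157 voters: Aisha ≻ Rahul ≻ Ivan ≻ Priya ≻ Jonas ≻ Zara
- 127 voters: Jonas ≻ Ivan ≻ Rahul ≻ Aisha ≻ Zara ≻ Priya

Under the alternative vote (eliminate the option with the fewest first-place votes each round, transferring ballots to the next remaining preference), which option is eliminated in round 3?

Aisha

Round 1: Zara 99, Aisha 157, Priya 238, Rahul 292, Ivan 65, Jonas 289. Eliminate Ivan.
Round 2: Zara 99, Aisha 222, Priya 238, Rahul 292, Jonas 289. Eliminate Zara.
Round 3: Aisha 222, Priya 238, Rahul 292, Jonas 388. Eliminate Aisha.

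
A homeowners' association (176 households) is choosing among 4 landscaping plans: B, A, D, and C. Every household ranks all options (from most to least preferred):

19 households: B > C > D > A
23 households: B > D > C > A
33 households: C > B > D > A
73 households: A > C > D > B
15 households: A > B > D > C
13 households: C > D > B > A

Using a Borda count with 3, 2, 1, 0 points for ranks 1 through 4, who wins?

C

B: 19·3 + 23·3 + 33·2 + 73·0 + 15·2 + 13·1 = 235
A: 19·0 + 23·0 + 33·0 + 73·3 + 15·3 + 13·0 = 264
D: 19·1 + 23·2 + 33·1 + 73·1 + 15·1 + 13·2 = 212
C: 19·2 + 23·1 + 33·3 + 73·2 + 15·0 + 13·3 = 345
C has the highest Borda score (345).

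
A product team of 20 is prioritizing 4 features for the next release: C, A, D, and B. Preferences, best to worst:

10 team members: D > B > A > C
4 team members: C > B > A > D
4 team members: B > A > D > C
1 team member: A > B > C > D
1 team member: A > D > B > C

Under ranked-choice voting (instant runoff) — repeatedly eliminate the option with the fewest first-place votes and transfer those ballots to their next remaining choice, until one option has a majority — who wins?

Round 1: C 4, A 2, D 10, B 4. Eliminate A.
Round 2: C 4, D 11, B 5. D has a majority.

D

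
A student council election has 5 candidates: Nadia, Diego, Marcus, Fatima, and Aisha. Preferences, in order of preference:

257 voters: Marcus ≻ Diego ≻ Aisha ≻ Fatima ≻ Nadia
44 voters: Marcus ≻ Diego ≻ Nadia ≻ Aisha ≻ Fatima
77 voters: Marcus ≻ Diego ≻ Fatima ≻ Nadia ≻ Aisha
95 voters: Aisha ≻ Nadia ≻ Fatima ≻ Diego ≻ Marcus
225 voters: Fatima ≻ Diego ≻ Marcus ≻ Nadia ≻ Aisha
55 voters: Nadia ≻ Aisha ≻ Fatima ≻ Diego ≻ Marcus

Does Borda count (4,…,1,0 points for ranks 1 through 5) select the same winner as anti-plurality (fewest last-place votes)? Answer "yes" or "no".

Borda — scores: Nadia 895, Diego 1959, Marcus 1962, Fatima 1611, Aisha 1103. Winner: Marcus.
Anti-plurality — last-place votes: Nadia 257, Diego 0, Marcus 150, Fatima 44, Aisha 302. Winner: Diego.
The two methods disagree.

no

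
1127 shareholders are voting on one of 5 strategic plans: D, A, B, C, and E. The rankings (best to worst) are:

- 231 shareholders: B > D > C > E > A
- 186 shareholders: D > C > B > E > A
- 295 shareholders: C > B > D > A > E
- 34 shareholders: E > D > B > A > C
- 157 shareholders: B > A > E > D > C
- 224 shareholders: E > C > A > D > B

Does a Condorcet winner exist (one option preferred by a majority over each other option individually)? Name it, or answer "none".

none

Checking pairwise contests:
B beats D 683–444.
D beats A 746–381.
C beats B 705–422.
D beats C 608–519.
D beats E 712–415.
Every option loses at least one head-to-head, so there is no Condorcet winner.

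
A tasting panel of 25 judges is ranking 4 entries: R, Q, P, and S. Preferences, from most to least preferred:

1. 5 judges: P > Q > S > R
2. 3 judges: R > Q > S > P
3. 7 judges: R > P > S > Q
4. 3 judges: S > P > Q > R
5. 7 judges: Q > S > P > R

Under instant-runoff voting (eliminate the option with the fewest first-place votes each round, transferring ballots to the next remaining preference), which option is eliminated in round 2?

Q

Round 1: R 10, Q 7, P 5, S 3. Eliminate S.
Round 2: R 10, Q 7, P 8. Eliminate Q.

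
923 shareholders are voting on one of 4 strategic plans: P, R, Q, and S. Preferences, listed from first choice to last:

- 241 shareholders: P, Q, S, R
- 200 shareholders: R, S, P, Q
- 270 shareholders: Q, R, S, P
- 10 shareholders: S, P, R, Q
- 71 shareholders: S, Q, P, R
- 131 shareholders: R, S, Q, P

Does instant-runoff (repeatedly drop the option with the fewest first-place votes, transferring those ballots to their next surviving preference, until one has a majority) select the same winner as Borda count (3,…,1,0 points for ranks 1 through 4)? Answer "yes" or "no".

Instant-runoff — R1 P 241, R 331, Q 270, S 81 (S out); R2 P 251, R 331, Q 341 (P out); R3 R 341, Q 582 (Q winner). Winner: Q.
Borda — scores: P 1014, R 1543, Q 1565, S 1416. Winner: Q.
The two methods agree.

yes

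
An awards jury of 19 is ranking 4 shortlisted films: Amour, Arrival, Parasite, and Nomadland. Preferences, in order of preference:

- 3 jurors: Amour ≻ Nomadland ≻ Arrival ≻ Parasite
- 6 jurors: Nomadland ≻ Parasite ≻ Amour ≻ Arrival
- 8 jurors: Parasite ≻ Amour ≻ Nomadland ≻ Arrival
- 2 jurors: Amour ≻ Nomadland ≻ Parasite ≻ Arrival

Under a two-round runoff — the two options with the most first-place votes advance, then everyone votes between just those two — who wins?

Round 1 first-place votes: Amour 5, Arrival 0, Parasite 8, Nomadland 6.
Parasite and Nomadland advance.
Runoff: Parasite is preferred to Nomadland by 8 voters; Nomadland by 11.
Nomadland wins the runoff.

Nomadland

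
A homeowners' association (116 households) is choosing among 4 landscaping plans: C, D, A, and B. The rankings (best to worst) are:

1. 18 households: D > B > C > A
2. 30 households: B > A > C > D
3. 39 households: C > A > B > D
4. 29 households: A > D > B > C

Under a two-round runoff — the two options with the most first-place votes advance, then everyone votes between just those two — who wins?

B

Round 1 first-place votes: C 39, D 18, A 29, B 30.
C and B advance.
Runoff: C is preferred to B by 39 voters; B by 77.
B wins the runoff.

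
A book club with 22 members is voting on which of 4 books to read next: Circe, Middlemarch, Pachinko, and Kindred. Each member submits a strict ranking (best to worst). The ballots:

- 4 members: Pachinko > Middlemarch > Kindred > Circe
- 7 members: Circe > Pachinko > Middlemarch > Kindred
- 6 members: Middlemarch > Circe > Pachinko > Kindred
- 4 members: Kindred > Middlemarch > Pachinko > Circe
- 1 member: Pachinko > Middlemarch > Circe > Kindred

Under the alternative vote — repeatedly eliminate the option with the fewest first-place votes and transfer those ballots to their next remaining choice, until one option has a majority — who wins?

Round 1: Circe 7, Middlemarch 6, Pachinko 5, Kindred 4. Eliminate Kindred.
Round 2: Circe 7, Middlemarch 10, Pachinko 5. Eliminate Pachinko.
Round 3: Circe 7, Middlemarch 15. Middlemarch has a majority.

Middlemarch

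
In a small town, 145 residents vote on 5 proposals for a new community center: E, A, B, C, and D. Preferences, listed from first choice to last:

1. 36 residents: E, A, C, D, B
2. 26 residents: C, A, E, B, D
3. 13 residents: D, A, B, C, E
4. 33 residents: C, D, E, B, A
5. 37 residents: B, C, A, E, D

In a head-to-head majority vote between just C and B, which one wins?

C

Voters preferring C to B: 95; preferring B to C: 50.
C wins the head-to-head.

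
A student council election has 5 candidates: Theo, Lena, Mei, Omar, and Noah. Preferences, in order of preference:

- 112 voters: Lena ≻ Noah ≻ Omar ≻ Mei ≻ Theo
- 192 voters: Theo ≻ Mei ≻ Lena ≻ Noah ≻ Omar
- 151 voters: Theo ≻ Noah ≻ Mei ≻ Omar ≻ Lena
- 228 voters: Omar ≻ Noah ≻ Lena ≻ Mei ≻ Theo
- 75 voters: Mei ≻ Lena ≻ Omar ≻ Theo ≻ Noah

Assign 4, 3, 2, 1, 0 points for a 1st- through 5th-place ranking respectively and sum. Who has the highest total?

Noah

Theo: 112·0 + 192·4 + 151·4 + 228·0 + 75·1 = 1447
Lena: 112·4 + 192·2 + 151·0 + 228·2 + 75·3 = 1513
Mei: 112·1 + 192·3 + 151·2 + 228·1 + 75·4 = 1518
Omar: 112·2 + 192·0 + 151·1 + 228·4 + 75·2 = 1437
Noah: 112·3 + 192·1 + 151·3 + 228·3 + 75·0 = 1665
Noah has the highest Borda score (1665).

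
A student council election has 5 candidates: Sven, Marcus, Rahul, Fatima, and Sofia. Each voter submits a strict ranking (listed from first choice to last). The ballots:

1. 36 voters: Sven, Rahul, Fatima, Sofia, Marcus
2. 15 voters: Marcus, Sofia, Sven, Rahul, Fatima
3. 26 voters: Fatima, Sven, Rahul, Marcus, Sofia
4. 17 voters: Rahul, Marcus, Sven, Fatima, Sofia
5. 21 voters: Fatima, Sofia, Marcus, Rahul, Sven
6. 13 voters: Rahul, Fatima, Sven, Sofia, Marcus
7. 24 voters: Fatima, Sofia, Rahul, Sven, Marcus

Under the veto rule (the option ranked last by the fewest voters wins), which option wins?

Rahul

Last-place votes: Sven 21, Marcus 73, Rahul 0, Fatima 15, Sofia 43.
Rahul is ranked last by the fewest voters, so Rahul wins.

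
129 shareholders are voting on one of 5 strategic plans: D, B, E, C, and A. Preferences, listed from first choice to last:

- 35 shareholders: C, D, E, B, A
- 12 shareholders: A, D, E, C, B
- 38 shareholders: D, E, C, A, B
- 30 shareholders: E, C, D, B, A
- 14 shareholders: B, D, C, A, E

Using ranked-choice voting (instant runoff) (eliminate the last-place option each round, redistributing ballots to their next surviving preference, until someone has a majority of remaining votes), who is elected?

C

Round 1: D 38, B 14, E 30, C 35, A 12. Eliminate A.
Round 2: D 50, B 14, E 30, C 35. Eliminate B.
Round 3: D 64, E 30, C 35. Eliminate E.
Round 4: D 64, C 65. C has a majority.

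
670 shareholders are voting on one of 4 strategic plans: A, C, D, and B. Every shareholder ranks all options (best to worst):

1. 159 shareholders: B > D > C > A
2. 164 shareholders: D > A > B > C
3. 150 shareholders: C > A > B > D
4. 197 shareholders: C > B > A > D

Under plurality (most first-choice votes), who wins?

C

First-place votes: A 0, C 347, D 164, B 159.
C has the most first-place votes.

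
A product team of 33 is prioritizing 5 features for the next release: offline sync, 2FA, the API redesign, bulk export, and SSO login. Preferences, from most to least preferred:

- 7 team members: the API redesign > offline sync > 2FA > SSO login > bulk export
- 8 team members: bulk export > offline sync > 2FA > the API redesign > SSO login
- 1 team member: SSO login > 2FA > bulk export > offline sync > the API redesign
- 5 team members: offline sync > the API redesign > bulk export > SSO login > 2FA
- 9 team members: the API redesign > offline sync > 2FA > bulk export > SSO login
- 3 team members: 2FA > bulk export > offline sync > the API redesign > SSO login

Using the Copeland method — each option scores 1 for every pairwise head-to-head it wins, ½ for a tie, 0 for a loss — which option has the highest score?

offline sync: beats 2FA, the API redesign, bulk export, and SSO login → score 4.
2FA: beats bulk export and SSO login; loses to offline sync and the API redesign → score 2.
the API redesign: beats 2FA, bulk export, and SSO login; loses to offline sync → score 3.
bulk export: beats SSO login; loses to offline sync, 2FA, and the API redesign → score 1.
SSO login: loses to offline sync, 2FA, the API redesign, and bulk export → score 0.
offline sync has the best pairwise record.

offline sync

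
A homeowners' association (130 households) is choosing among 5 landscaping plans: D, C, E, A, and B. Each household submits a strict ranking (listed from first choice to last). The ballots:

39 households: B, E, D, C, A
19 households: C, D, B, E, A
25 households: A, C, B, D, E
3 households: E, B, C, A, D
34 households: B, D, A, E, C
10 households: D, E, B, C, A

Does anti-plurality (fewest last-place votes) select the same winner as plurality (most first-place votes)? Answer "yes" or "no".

Anti-plurality — last-place votes: D 3, C 34, E 25, A 68, B 0. Winner: B.
Plurality — first-place votes: D 10, C 19, E 3, A 25, B 73. Winner: B.
The two methods agree.

yes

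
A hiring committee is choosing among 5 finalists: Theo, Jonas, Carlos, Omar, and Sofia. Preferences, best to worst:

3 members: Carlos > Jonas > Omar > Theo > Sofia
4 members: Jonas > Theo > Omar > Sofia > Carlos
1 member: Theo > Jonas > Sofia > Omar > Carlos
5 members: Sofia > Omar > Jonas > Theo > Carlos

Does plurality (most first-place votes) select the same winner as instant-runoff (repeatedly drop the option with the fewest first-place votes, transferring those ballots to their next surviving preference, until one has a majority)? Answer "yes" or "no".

Plurality — first-place votes: Theo 1, Jonas 4, Carlos 3, Omar 0, Sofia 5. Winner: Sofia.
Instant-runoff — R1 Theo 1, Jonas 4, Carlos 3, Omar 0, Sofia 5 (Omar out); R2 Theo 1, Jonas 4, Carlos 3, Sofia 5 (Theo out); R3 Jonas 5, Carlos 3, Sofia 5 (Carlos out); R4 Jonas 8, Sofia 5 (Jonas winner). Winner: Jonas.
The two methods disagree.

no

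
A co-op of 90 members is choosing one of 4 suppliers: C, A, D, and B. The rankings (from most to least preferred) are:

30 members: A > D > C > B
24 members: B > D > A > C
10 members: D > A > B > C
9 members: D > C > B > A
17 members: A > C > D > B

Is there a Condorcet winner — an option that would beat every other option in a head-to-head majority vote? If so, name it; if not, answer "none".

A

A vs C: 81–9 for A.
A vs D: 47–43 for A.
A vs B: 57–33 for A.
A beats every other option head-to-head.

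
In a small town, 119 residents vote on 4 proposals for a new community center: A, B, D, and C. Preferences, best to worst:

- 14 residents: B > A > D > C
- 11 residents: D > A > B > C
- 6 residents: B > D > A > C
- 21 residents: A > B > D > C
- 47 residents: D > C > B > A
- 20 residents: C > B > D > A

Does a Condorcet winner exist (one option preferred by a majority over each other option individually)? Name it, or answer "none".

none

Checking pairwise contests:
B beats A 87–32.
C beats B 67–52.
B beats D 61–58.
D beats C 99–20.
Every option loses at least one head-to-head, so there is no Condorcet winner.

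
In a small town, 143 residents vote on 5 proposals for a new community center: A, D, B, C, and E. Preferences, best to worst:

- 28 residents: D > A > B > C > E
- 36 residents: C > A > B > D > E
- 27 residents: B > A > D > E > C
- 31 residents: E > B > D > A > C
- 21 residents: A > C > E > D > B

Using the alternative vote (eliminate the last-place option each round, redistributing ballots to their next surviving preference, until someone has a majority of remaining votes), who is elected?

Round 1: A 21, D 28, B 27, C 36, E 31. Eliminate A.
Round 2: D 28, B 27, C 57, E 31. Eliminate B.
Round 3: D 55, C 57, E 31. Eliminate E.
Round 4: D 86, C 57. D has a majority.

D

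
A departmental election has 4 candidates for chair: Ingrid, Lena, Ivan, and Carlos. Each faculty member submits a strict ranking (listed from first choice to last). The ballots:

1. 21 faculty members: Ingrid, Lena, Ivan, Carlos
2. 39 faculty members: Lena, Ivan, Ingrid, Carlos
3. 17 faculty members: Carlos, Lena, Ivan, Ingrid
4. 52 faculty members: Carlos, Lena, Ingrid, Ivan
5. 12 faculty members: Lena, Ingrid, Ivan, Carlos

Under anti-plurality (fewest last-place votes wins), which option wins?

Lena

Last-place votes: Ingrid 17, Lena 0, Ivan 52, Carlos 72.
Lena is ranked last by the fewest voters, so Lena wins.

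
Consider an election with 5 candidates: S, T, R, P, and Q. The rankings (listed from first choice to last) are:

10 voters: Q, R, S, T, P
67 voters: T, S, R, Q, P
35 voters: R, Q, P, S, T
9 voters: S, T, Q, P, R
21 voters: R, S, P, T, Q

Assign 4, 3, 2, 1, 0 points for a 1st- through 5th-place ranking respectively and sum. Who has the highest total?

R

S: 10·2 + 67·3 + 35·1 + 9·4 + 21·3 = 355
T: 10·1 + 67·4 + 35·0 + 9·3 + 21·1 = 326
R: 10·3 + 67·2 + 35·4 + 9·0 + 21·4 = 388
P: 10·0 + 67·0 + 35·2 + 9·1 + 21·2 = 121
Q: 10·4 + 67·1 + 35·3 + 9·2 + 21·0 = 230
R has the highest Borda score (388).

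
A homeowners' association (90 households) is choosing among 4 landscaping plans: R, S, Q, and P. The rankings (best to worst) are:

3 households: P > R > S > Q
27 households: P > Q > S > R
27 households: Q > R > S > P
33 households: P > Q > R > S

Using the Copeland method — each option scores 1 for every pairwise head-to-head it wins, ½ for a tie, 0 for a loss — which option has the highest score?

R: beats S; loses to Q and P → score 1.
S: loses to R, Q, and P → score 0.
Q: beats R and S; loses to P → score 2.
P: beats R, S, and Q → score 3.
P has the best pairwise record.

P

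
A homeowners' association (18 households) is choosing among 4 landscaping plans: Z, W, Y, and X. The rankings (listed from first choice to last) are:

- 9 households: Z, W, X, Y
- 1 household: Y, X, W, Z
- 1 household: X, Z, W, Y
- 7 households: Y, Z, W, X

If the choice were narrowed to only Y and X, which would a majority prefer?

Voters preferring Y to X: 8; preferring X to Y: 10.
X wins the head-to-head.

X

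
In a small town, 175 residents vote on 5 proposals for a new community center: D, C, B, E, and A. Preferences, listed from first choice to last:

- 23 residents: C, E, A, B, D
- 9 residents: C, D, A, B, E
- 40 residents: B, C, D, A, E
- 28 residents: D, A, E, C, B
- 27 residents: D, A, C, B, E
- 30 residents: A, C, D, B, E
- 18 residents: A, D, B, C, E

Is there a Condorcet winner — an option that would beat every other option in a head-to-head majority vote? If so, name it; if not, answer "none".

none

Checking pairwise contests:
C beats D 102–73.
A beats C 103–72.
D beats B 112–63.
D beats E 152–23.
D beats A 104–71.
Every option loses at least one head-to-head, so there is no Condorcet winner.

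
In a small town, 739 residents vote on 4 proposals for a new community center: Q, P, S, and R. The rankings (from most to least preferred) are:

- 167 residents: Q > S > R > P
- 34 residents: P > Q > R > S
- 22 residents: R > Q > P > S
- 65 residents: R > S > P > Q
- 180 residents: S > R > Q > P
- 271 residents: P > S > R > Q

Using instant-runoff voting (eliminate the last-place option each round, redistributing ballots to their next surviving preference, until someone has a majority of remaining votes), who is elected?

S

Round 1: Q 167, P 305, S 180, R 87. Eliminate R.
Round 2: Q 189, P 305, S 245. Eliminate Q.
Round 3: P 327, S 412. S has a majority.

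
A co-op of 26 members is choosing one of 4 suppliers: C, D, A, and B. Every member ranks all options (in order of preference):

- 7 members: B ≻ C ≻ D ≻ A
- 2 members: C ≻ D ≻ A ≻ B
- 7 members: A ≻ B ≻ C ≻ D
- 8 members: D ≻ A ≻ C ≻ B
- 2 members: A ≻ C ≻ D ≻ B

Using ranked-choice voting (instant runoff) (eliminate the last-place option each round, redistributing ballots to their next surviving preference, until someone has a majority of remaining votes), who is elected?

Round 1: C 2, D 8, A 9, B 7. Eliminate C.
Round 2: D 10, A 9, B 7. Eliminate B.
Round 3: D 17, A 9. D has a majority.

D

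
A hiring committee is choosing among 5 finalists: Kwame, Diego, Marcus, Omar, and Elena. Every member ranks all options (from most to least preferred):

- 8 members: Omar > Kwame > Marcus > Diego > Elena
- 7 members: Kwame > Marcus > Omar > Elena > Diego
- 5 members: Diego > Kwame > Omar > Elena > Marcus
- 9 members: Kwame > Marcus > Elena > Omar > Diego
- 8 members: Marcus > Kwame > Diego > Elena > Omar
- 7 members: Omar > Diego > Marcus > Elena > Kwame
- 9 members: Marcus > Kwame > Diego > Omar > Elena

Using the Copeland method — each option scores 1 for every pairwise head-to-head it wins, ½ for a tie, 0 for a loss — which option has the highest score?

Kwame: beats Diego, Marcus, Omar, and Elena → score 4.
Diego: beats Elena; loses to Kwame, Marcus, and Omar → score 1.
Marcus: beats Diego, Omar, and Elena; loses to Kwame → score 3.
Omar: beats Diego and Elena; loses to Kwame and Marcus → score 2.
Elena: loses to Kwame, Diego, Marcus, and Omar → score 0.
Kwame has the best pairwise record.

Kwame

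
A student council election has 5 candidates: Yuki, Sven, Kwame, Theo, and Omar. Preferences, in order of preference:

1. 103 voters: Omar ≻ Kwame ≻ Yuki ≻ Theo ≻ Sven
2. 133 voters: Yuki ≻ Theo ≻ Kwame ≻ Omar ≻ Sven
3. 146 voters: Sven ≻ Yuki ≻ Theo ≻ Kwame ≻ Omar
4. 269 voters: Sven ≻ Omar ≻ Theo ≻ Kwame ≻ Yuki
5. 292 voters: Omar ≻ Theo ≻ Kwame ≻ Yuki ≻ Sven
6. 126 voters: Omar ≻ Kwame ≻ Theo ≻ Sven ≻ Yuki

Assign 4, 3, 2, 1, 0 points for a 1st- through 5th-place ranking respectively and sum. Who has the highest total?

Omar

Yuki: 103·2 + 133·4 + 146·3 + 269·0 + 292·1 + 126·0 = 1468
Sven: 103·0 + 133·0 + 146·4 + 269·4 + 292·0 + 126·1 = 1786
Kwame: 103·3 + 133·2 + 146·1 + 269·1 + 292·2 + 126·3 = 1952
Theo: 103·1 + 133·3 + 146·2 + 269·2 + 292·3 + 126·2 = 2460
Omar: 103·4 + 133·1 + 146·0 + 269·3 + 292·4 + 126·4 = 3024
Omar has the highest Borda score (3024).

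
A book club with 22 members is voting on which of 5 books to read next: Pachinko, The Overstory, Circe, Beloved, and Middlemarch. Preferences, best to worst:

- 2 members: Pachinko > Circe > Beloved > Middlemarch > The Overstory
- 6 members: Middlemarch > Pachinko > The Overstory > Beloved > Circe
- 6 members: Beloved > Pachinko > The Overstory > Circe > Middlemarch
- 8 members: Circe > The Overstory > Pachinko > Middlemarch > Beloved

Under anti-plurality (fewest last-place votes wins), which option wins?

Pachinko

Last-place votes: Pachinko 0, The Overstory 2, Circe 6, Beloved 8, Middlemarch 6.
Pachinko is ranked last by the fewest voters, so Pachinko wins.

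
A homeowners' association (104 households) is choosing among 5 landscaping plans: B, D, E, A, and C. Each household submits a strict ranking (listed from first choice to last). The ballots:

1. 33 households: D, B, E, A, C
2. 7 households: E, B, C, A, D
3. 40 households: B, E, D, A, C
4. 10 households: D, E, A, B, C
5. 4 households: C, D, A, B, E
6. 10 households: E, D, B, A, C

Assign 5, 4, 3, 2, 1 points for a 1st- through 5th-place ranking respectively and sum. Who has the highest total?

B: 33·4 + 7·4 + 40·5 + 10·2 + 4·2 + 10·3 = 418
D: 33·5 + 7·1 + 40·3 + 10·5 + 4·4 + 10·4 = 398
E: 33·3 + 7·5 + 40·4 + 10·4 + 4·1 + 10·5 = 388
A: 33·2 + 7·2 + 40·2 + 10·3 + 4·3 + 10·2 = 222
C: 33·1 + 7·3 + 40·1 + 10·1 + 4·5 + 10·1 = 134
B has the highest Borda score (418).

B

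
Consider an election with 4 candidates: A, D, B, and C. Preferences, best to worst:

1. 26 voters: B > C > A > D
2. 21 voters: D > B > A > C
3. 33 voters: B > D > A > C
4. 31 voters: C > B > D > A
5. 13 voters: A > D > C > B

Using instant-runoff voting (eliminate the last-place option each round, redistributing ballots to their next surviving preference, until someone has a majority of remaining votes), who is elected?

B

Round 1: A 13, D 21, B 59, C 31. Eliminate A.
Round 2: D 34, B 59, C 31. Eliminate C.
Round 3: D 34, B 90. B has a majority.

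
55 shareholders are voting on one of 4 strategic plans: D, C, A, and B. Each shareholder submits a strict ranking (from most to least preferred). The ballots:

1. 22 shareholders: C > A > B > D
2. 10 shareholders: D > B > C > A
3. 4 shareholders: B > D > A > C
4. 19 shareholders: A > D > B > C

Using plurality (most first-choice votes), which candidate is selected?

First-place votes: D 10, C 22, A 19, B 4.
C has the most first-place votes.

C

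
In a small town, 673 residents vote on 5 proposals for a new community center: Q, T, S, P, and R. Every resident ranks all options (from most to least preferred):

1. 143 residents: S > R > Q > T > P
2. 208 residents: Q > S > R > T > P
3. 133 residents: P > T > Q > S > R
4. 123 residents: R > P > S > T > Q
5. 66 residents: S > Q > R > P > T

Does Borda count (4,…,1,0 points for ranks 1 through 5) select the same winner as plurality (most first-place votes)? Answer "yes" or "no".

Borda — scores: Q 1582, T 873, S 1839, P 967, R 1469. Winner: S.
Plurality — first-place votes: Q 208, T 0, S 209, P 133, R 123. Winner: S.
The two methods agree.

yes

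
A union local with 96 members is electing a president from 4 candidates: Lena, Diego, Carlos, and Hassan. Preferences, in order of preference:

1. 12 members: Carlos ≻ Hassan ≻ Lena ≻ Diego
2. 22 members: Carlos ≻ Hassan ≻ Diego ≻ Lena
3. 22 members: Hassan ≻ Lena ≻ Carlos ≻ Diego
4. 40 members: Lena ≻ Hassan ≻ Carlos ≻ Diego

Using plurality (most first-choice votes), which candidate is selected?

Lena

First-place votes: Lena 40, Diego 0, Carlos 34, Hassan 22.
Lena has the most first-place votes.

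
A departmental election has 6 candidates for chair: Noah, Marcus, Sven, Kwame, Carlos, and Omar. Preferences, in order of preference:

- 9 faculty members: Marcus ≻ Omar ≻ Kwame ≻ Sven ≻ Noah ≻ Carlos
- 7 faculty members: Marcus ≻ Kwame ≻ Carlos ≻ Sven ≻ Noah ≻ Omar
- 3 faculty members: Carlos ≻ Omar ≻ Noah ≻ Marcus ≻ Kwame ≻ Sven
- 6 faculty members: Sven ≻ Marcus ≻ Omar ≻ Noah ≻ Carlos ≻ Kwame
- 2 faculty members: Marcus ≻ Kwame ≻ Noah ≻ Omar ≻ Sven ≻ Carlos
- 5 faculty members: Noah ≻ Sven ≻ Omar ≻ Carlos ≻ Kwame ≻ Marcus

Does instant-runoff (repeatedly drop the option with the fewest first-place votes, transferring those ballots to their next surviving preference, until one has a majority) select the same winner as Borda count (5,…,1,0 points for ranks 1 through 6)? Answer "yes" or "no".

Instant-runoff — R1 Noah 5, Marcus 18, Sven 6, Kwame 0, Carlos 3, Omar 0 (Marcus winner). Winner: Marcus.
Borda — scores: Noah 68, Marcus 120, Sven 84, Kwame 71, Carlos 52, Omar 85. Winner: Marcus.
The two methods agree.

yes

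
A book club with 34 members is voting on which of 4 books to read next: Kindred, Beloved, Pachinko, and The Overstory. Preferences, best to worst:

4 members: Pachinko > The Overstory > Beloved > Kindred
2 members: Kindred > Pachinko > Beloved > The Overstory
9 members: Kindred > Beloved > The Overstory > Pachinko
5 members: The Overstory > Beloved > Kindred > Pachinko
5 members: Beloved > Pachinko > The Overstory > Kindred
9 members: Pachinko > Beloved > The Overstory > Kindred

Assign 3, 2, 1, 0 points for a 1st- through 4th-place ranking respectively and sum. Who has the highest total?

Beloved

Kindred: 4·0 + 2·3 + 9·3 + 5·1 + 5·0 + 9·0 = 38
Beloved: 4·1 + 2·1 + 9·2 + 5·2 + 5·3 + 9·2 = 67
Pachinko: 4·3 + 2·2 + 9·0 + 5·0 + 5·2 + 9·3 = 53
The Overstory: 4·2 + 2·0 + 9·1 + 5·3 + 5·1 + 9·1 = 46
Beloved has the highest Borda score (67).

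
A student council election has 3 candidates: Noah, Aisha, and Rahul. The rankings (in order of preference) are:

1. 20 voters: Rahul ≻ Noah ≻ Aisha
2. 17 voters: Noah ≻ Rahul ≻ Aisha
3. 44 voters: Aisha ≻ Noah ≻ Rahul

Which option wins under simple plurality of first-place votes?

Aisha

First-place votes: Noah 17, Aisha 44, Rahul 20.
Aisha has the most first-place votes.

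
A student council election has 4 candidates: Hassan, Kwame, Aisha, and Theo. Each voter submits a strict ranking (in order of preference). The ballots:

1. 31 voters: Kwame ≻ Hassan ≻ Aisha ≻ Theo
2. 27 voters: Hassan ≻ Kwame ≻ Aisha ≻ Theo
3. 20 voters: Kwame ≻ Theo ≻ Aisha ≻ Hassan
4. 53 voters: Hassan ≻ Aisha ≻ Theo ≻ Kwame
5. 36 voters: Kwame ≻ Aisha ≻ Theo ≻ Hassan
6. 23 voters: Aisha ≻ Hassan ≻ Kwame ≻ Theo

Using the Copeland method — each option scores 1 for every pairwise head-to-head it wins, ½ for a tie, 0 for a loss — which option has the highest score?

Hassan: beats Kwame, Aisha, and Theo → score 3.
Kwame: beats Aisha and Theo; loses to Hassan → score 2.
Aisha: beats Theo; loses to Hassan and Kwame → score 1.
Theo: loses to Hassan, Kwame, and Aisha → score 0.
Hassan has the best pairwise record.

Hassan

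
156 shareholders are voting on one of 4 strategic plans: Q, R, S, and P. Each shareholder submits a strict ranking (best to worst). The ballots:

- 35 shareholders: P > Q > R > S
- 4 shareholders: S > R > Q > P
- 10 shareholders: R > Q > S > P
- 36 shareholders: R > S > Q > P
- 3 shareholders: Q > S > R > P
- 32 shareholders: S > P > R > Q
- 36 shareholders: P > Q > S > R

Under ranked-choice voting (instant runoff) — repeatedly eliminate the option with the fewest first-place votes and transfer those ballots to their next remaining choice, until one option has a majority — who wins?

Round 1: Q 3, R 46, S 36, P 71. Eliminate Q.
Round 2: R 46, S 39, P 71. Eliminate S.
Round 3: R 53, P 103. P has a majority.

P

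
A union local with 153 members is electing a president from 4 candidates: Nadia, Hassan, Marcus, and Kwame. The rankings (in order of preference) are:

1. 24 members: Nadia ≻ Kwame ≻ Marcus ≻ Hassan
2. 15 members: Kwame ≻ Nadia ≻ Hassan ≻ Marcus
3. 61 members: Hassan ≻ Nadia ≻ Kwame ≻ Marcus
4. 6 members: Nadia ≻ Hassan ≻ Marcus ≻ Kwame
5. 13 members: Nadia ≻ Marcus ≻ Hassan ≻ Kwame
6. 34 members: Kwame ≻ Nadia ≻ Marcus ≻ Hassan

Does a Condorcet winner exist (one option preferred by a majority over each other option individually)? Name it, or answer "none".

Nadia

Nadia vs Hassan: 92–61 for Nadia.
Nadia vs Marcus: 153–0 for Nadia.
Nadia vs Kwame: 104–49 for Nadia.
Nadia beats every other option head-to-head.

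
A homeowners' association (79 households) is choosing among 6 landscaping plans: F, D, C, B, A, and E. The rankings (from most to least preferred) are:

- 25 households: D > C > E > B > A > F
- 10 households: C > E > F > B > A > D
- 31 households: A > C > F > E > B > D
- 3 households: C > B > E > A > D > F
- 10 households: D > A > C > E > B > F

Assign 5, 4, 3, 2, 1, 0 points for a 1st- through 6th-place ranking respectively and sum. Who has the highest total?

F: 25·0 + 10·3 + 31·3 + 3·0 + 10·0 = 123
D: 25·5 + 10·0 + 31·0 + 3·1 + 10·5 = 178
C: 25·4 + 10·5 + 31·4 + 3·5 + 10·3 = 319
B: 25·2 + 10·2 + 31·1 + 3·4 + 10·1 = 123
A: 25·1 + 10·1 + 31·5 + 3·2 + 10·4 = 236
E: 25·3 + 10·4 + 31·2 + 3·3 + 10·2 = 206
C has the highest Borda score (319).

C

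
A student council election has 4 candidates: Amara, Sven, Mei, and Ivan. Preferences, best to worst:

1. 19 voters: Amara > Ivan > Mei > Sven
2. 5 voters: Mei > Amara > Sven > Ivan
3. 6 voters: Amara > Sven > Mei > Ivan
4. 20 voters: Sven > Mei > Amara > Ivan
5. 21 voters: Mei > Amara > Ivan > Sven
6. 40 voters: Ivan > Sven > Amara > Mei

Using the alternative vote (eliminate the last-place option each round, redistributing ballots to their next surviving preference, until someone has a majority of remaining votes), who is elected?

Round 1: Amara 25, Sven 20, Mei 26, Ivan 40. Eliminate Sven.
Round 2: Amara 25, Mei 46, Ivan 40. Eliminate Amara.
Round 3: Mei 52, Ivan 59. Ivan has a majority.

Ivan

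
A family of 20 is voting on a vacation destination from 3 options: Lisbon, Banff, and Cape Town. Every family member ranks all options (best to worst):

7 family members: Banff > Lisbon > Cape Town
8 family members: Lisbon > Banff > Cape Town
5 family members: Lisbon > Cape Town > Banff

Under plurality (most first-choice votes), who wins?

Lisbon

First-place votes: Lisbon 13, Banff 7, Cape Town 0.
Lisbon has the most first-place votes.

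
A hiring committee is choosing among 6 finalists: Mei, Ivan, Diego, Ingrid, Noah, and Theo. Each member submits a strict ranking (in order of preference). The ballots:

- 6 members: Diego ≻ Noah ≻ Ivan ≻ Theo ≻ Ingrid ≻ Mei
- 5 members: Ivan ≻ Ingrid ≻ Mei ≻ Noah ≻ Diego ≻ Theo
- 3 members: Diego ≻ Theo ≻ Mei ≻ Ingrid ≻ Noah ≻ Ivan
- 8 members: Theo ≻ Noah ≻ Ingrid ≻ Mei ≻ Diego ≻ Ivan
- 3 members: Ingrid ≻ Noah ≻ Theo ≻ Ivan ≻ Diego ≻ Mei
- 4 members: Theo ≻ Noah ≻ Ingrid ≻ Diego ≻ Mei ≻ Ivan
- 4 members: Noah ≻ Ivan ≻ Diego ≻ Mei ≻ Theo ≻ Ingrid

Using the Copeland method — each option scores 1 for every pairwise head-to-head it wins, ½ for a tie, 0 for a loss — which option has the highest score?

Mei: loses to Ivan, Diego, Ingrid, Noah, and Theo → score 0.
Ivan: beats Mei; loses to Diego, Ingrid, Noah, and Theo → score 1.
Diego: beats Mei, Ivan, and Theo; loses to Ingrid and Noah → score 3.
Ingrid: beats Mei, Ivan, and Diego; loses to Noah and Theo → score 3.
Noah: beats Mei, Ivan, Diego, Ingrid, and Theo → score 5.
Theo: beats Mei, Ivan, and Ingrid; loses to Diego and Noah → score 3.
Noah has the best pairwise record.

Noah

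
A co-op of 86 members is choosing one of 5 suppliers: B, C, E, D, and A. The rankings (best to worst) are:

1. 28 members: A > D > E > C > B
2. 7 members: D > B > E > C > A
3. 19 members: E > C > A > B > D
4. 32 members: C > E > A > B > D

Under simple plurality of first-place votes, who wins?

First-place votes: B 0, C 32, E 19, D 7, A 28.
C has the most first-place votes.

C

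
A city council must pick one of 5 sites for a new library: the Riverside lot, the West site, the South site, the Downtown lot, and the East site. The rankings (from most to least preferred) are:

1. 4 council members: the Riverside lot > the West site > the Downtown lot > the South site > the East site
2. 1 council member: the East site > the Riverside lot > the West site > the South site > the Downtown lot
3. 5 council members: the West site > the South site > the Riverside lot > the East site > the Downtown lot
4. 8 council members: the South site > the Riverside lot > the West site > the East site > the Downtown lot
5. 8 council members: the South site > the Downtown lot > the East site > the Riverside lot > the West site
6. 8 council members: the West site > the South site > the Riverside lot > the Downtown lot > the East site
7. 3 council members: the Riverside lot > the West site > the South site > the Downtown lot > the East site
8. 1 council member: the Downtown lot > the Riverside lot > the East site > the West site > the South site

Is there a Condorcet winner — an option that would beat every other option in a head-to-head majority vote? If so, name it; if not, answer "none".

none

Checking pairwise contests:
the South site beats the Riverside lot 29–9.
the Riverside lot beats the West site 25–13.
the West site beats the South site 22–16.
the Riverside lot beats the Downtown lot 29–9.
the Riverside lot beats the East site 29–9.
Every option loses at least one head-to-head, so there is no Condorcet winner.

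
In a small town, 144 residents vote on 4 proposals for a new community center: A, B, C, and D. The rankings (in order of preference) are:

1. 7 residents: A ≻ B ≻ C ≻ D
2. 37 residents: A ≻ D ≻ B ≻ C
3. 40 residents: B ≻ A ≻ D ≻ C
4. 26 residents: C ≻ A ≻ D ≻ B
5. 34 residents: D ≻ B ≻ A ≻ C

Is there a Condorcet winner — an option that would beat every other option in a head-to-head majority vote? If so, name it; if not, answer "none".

none

Checking pairwise contests:
B beats A 74–70.
D beats B 97–47.
A beats C 118–26.
A beats D 110–34.
Every option loses at least one head-to-head, so there is no Condorcet winner.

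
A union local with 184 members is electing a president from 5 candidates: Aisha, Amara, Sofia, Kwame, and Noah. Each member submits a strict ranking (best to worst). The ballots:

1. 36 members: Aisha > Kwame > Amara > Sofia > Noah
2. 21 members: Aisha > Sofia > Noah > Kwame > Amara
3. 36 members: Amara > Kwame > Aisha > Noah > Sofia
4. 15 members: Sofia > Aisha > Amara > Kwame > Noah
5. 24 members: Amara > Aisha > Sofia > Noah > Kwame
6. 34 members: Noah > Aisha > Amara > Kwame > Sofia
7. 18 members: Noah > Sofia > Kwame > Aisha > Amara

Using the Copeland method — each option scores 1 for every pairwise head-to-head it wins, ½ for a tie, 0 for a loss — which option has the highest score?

Aisha: beats Amara, Sofia, Kwame, and Noah → score 4.
Amara: beats Sofia, Kwame, and Noah; loses to Aisha → score 3.
Sofia: beats Noah; loses to Aisha, Amara, and Kwame → score 1.
Kwame: beats Sofia; loses to Aisha, Amara, and Noah → score 1.
Noah: beats Kwame; loses to Aisha, Amara, and Sofia → score 1.
Aisha has the best pairwise record.

Aisha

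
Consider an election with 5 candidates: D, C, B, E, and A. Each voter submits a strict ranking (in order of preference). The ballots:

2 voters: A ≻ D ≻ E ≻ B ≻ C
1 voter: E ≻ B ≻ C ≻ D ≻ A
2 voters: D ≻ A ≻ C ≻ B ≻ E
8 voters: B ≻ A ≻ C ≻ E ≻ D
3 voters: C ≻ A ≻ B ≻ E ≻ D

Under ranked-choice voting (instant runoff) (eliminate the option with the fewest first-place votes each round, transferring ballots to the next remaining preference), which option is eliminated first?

E

Round 1: D 2, C 3, B 8, E 1, A 2. Eliminate E.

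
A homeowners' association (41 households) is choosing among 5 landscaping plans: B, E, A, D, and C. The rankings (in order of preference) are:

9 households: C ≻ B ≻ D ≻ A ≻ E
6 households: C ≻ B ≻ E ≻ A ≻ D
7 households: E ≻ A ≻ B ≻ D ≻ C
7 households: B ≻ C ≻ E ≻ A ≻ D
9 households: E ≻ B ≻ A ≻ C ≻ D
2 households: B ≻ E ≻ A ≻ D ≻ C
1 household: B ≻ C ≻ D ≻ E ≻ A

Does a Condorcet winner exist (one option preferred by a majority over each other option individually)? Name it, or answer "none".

B vs E: 25–16 for B.
B vs A: 34–7 for B.
B vs D: 41–0 for B.
B vs C: 26–15 for B.
B beats every other option head-to-head.

B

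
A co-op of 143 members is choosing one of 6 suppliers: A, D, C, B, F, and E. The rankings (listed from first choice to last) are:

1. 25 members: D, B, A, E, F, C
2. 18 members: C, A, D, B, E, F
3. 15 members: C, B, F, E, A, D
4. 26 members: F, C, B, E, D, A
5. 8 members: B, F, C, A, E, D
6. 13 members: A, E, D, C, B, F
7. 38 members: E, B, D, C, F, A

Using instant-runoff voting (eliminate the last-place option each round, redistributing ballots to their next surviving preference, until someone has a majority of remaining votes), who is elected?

Round 1: A 13, D 25, C 33, B 8, F 26, E 38. Eliminate B.
Round 2: A 13, D 25, C 33, F 34, E 38. Eliminate A.
Round 3: D 25, C 33, F 34, E 51. Eliminate D.
Round 4: C 33, F 34, E 76. E has a majority.

E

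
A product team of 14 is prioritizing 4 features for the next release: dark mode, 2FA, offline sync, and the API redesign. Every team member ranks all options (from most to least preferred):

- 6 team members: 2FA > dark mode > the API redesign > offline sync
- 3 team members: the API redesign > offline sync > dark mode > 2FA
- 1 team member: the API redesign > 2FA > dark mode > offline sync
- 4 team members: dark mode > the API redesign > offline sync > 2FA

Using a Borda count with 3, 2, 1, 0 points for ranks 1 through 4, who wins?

dark mode

dark mode: 6·2 + 3·1 + 1·1 + 4·3 = 28
2FA: 6·3 + 3·0 + 1·2 + 4·0 = 20
offline sync: 6·0 + 3·2 + 1·0 + 4·1 = 10
the API redesign: 6·1 + 3·3 + 1·3 + 4·2 = 26
dark mode has the highest Borda score (28).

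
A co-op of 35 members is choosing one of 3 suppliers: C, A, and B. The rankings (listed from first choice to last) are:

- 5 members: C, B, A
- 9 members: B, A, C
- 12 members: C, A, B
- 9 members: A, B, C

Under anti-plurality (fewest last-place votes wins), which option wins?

Last-place votes: C 18, A 5, B 12.
A is ranked last by the fewest voters, so A wins.

A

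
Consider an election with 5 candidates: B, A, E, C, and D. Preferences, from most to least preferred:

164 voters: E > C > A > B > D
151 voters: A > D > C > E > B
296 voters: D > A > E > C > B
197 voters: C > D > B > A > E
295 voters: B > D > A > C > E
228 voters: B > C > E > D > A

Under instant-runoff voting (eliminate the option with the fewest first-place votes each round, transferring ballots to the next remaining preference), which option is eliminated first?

A

Round 1: B 523, A 151, E 164, C 197, D 296. Eliminate A.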